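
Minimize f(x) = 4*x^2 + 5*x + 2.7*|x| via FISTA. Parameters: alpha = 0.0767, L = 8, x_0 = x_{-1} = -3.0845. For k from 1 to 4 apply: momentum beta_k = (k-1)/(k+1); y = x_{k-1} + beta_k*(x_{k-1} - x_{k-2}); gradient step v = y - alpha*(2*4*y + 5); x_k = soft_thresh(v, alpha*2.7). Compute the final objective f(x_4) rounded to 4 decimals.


FISTA on f(x) = 4*x^2 + 5*x + 2.7*|x|
L = 8, alpha = 0.0767
Iteration 1: beta = 0.0, y = -3.0845 + 0.0*(-3.0845 + 3.0845) = -3.0845
  grad(y) = -19.676, v = y - alpha*grad = -1.5754
  prox(v) = soft_thresh(-1.5754, 0.2071) = -1.3683
Iteration 2: beta = 0.3333, y = -1.3683 + 0.3333*(-1.3683 + 3.0845) = -0.7962
  grad(y) = -1.3694, v = y - alpha*grad = -0.6911
  prox(v) = soft_thresh(-0.6911, 0.2071) = -0.4841
Iteration 3: beta = 0.5, y = -0.4841 + 0.5*(-0.4841 + 1.3683) = -0.042
  grad(y) = 4.6644, v = y - alpha*grad = -0.3997
  prox(v) = soft_thresh(-0.3997, 0.2071) = -0.1926
Iteration 4: beta = 0.6, y = -0.1926 + 0.6*(-0.1926 + 0.4841) = -0.0178
  grad(y) = 4.8579, v = y - alpha*grad = -0.3904
  prox(v) = soft_thresh(-0.3904, 0.2071) = -0.1833
f(x_4) = 4*(-0.1833)^2 + 5*(-0.1833) + 2.7*|-0.1833| = -0.2872


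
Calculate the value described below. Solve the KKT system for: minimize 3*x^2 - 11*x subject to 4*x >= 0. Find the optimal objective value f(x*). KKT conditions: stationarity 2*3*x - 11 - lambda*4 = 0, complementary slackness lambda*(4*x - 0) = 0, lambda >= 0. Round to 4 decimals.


Step 1: Try lambda = 0 (constraint inactive).
Stationarity: 2*3*x - 11 = 0
x* = 11/(2*3) = 11/6 = 1.8333 (rounded; the exact value 11/6 is used below)
Check constraint: 4*1.8333 = 7.3332 >= 0 -- satisfied.
Step 2: Compute optimal value.
f(x*) = 3*(11/6)^2 - 11*(11/6) = -10.0833


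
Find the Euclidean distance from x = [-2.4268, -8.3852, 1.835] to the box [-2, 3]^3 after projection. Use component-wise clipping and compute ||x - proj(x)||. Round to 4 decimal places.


Project each component onto [-2, 3].
clip(-2.4268) = -2.0, clip(-8.3852) = -2.0, clip(1.835) = 1.835
Projection = [-2.0, -2.0, 1.835]
Squared diffs: [0.1822, 40.7708, 0.0]
Distance = sqrt(40.953) = 6.3994


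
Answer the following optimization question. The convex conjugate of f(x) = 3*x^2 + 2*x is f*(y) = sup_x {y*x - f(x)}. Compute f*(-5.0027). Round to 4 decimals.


f*(y) = sup_x {y*x - a*x^2 - b*x} = sup_x {(y-b)*x - a*x^2}
FOC: (y - b) - 2a*x = 0 => x* = (y - b)/(2a)
x* = (-5.0027 - 2)/(2*3) = -1.1671
f*(-5.0027) = (y-b)^2/(4a) = (-5.0027 - 2)^2/(4*3)
= 49.0378/12 = 4.0865


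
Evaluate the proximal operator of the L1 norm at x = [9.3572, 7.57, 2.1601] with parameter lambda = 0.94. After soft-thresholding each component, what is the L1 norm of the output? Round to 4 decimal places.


Soft-thresholding with lambda = 0.94:
prox(9.3572) = sign(9.3572)*max(|9.3572| - 0.94, 0) = 8.4172
prox(7.57) = sign(7.57)*max(|7.57| - 0.94, 0) = 6.63
prox(2.1601) = sign(2.1601)*max(|2.1601| - 0.94, 0) = 1.2201
prox(x) = [8.4172, 6.63, 1.2201]
||prox(x)||_1 = 8.4172 + 6.63 + 1.2201 = 16.2673


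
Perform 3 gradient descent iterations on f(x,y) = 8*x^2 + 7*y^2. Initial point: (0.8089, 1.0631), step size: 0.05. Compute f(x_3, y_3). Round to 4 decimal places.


Gradient descent on f(x,y) = 8*x^2 + 7*y^2.
Starting point: (0.8089, 1.0631), alpha = 0.05
Step 1: grad_x = 2*8*0.8089 = 12.9424, grad_y = 2*7*1.0631 = 14.8834
  x_1 = 0.8089 - 0.05*12.9424 = 0.1618
  y_1 = 1.0631 - 0.05*14.8834 = 0.3189
Step 2: grad_x = 2*8*0.1618 = 2.5885, grad_y = 2*7*0.3189 = 4.465
  x_2 = 0.1618 - 0.05*2.5885 = 0.0324
  y_2 = 0.3189 - 0.05*4.465 = 0.0957
Step 3: grad_x = 2*8*0.0324 = 0.5177, grad_y = 2*7*0.0957 = 1.3395
  x_3 = 0.0324 - 0.05*0.5177 = 0.0065
  y_3 = 0.0957 - 0.05*1.3395 = 0.0287
f(0.0065, 0.0287) = 8*0.0065^2 + 7*0.0287^2 = 0.0061


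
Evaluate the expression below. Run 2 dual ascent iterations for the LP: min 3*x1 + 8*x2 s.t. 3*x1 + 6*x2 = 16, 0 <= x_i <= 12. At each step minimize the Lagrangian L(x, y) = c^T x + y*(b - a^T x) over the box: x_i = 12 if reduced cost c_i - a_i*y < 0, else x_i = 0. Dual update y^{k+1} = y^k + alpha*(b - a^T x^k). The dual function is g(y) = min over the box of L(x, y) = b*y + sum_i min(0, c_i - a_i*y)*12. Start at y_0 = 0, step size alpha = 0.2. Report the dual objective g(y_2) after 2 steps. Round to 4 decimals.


Dual ascent for LP: min 3*x1 + 8*x2, 3*x1 + 6*x2 = 16, 0 <= x_i <= 12
Step 1: y^k = 0.0, reduced costs: (3.0, 8.0)
  x^k = (0.0, 0.0), subgradient = b - a^T x = 16.0
  y^{k+1} = 0.0 + 0.2*16.0 = 3.2
Step 2: y^k = 3.2, reduced costs: (-6.6, -11.2)
  x^k = (12.0, 12.0), subgradient = b - a^T x = -92.0
  y^{k+1} = 3.2 + 0.2*-92.0 = -15.2
Dual objective at y_2 = -15.2: reduced costs (48.6, 99.2), box minimizer x = (0.0, 0.0)
g(y_2) = b*y + (c1 - a1*y)*x1 + (c2 - a2*y)*x2 = 16*(-15.2) + 48.6*0.0 + 99.2*0.0 = -243.2 + 0.0 + 0.0 = -243.2


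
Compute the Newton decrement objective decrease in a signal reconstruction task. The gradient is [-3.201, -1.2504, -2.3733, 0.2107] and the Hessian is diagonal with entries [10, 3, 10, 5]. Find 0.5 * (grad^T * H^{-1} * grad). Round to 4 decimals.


Step 1: H is diagonal, so H^(-1) * g = [-0.3201, -0.4168, -0.2373, 0.0421].
Step 2: g^T H^(-1) g = sum_i g_i^2 / H_ii
  = (-3.201)^2/10 + (-1.2504)^2/3 + (-2.3733)^2/10 + (0.2107)^2/5
  = 1.0246 + 0.5212 + 0.5633 + 0.0089 = 2.1179
Step 3: Objective decrease = 0.5 * g^T H^(-1) g = 1.059


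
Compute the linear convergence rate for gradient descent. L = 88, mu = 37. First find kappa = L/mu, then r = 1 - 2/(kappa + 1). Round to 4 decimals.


Step 1: Compute the condition number.
kappa = L/mu = 88/37 = 2.3784
Step 2: Compute the convergence rate.
r = 1 - 2/(kappa + 1) = 1 - 2*mu/(L + mu) = (L - mu)/(L + mu) = 51/125 = 0.408


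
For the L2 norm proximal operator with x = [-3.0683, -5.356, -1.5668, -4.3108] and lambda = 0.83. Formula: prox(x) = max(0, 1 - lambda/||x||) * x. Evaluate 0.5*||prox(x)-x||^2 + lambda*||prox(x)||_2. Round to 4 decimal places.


Step 1: Compute ||x||.
||x|| = 7.6902
Step 2: Compute scaling factor.
scale = max(0, 1 - 0.83/7.6902) = 0.8921
Step 3: prox(x) = [-2.7371, -4.7779, -1.3977, -3.8455]
||prox(x)|| = 6.8602
Step 4: Proximal objective.
0.5*||prox-x||^2 = 0.3445
lambda*||prox|| = 5.694
Total = 6.0384


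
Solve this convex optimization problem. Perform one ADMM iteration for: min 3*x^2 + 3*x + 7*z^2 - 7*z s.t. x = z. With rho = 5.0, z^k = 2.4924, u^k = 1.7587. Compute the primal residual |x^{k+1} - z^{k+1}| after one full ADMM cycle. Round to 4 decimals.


ADMM iteration with rho = 5.0, z^k = 2.4924, u^k = 1.7587
Step 1: x-update.
Minimize 3*x^2 + 3*x + (5.0/2)*(x - 2.4924 + 1.7587)^2
FOC: (2*3 + 5.0)*x = -3 + 5.0*(2.4924 - 1.7587)
x^{k+1} = 0.0608
Step 2: z-update.
Minimize 7*z^2 - 7*z + (5.0/2)*(0.0608 - z + 1.7587)^2
FOC: (2*7 + 5.0)*z = 7 + 5.0*(0.0608 + 1.7587)
z^{k+1} = 0.8472
Step 3: u-update.
u^{k+1} = 1.7587 + 0.0608 - 0.8472 = 0.9722
Step 4: Primal residual = |0.0608 - 0.8472| = 0.7865


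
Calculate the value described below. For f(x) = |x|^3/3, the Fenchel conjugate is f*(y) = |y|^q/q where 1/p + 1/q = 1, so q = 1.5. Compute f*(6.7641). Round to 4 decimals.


The conjugate exponent q satisfies 1/p + 1/q = 1.
p = 3, so q = 3/(3 - 1) = 1.5
|y|^q = 6.7641^1.5 = 17.592
f*(6.7641) = 17.592 / 1.5 = 11.728


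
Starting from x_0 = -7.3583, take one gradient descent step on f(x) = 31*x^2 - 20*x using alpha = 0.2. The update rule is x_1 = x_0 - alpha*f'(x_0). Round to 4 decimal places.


We compute the gradient at x_0 and apply the update.
f'(x) = 62*x - 20
f'(-7.3583) = 62*-7.3583 - 20 = -476.2146
x_1 = -7.3583 - 0.2*-476.2146 = 87.8846


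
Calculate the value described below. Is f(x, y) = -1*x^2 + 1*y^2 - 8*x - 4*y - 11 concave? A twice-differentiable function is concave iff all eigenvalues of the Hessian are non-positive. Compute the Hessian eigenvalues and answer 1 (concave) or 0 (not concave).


The Hessian of f(x,y) = -1*x^2 + 1*y^2 - 8*x - 4*y - 11 is:
H = [[-2, 0], [0, 2]]
Trace = -2 + 2 = 0
Determinant = -2*2 - (0)^2 = -4
Discriminant = (0)^2 - 4*-4 = 16.0
Eigenvalues: lambda_1 = -2.0, lambda_2 = 2.0
The function is not concave.

0


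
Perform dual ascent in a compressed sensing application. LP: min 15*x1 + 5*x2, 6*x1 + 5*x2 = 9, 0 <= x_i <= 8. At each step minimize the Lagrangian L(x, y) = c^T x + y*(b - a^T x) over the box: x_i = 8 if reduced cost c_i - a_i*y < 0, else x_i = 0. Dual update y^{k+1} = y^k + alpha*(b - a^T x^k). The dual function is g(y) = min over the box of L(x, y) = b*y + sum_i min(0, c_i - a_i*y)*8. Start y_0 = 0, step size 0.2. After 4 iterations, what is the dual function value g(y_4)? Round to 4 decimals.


Dual ascent for LP: min 15*x1 + 5*x2, 6*x1 + 5*x2 = 9, 0 <= x_i <= 8
Step 1: y^k = 0.0, reduced costs: (15.0, 5.0)
  x^k = (0.0, 0.0), subgradient = b - a^T x = 9.0
  y^{k+1} = 0.0 + 0.2*9.0 = 1.8
Step 2: y^k = 1.8, reduced costs: (4.2, -4.0)
  x^k = (0.0, 8.0), subgradient = b - a^T x = -31.0
  y^{k+1} = 1.8 + 0.2*-31.0 = -4.4
Step 3: y^k = -4.4, reduced costs: (41.4, 27.0)
  x^k = (0.0, 0.0), subgradient = b - a^T x = 9.0
  y^{k+1} = -4.4 + 0.2*9.0 = -2.6
Step 4: y^k = -2.6, reduced costs: (30.6, 18.0)
  x^k = (0.0, 0.0), subgradient = b - a^T x = 9.0
  y^{k+1} = -2.6 + 0.2*9.0 = -0.8
Dual objective at y_4 = -0.8: reduced costs (19.8, 9.0), box minimizer x = (0.0, 0.0)
g(y_4) = b*y + (c1 - a1*y)*x1 + (c2 - a2*y)*x2 = 9*(-0.8) + 19.8*0.0 + 9.0*0.0 = -7.2 + 0.0 + 0.0 = -7.2


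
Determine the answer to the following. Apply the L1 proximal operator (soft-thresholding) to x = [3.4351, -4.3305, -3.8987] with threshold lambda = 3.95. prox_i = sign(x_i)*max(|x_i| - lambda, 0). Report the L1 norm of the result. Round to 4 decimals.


Soft-thresholding with lambda = 3.95:
prox(3.4351) = sign(3.4351)*max(|3.4351| - 3.95, 0) = 0.0
prox(-4.3305) = sign(-4.3305)*max(|-4.3305| - 3.95, 0) = -0.3805
prox(-3.8987) = sign(-3.8987)*max(|-3.8987| - 3.95, 0) = 0.0
prox(x) = [0.0, -0.3805, 0.0]
||prox(x)||_1 = 0.0 + 0.3805 + 0.0 = 0.3805


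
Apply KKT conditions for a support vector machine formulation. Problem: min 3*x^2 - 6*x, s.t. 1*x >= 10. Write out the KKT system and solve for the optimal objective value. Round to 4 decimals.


Step 1: Try lambda = 0 (constraint inactive).
x_unc = 6/(2*3) = 1.0
Check: 1*1.0 = 1.0 < 10 -- violated!
Step 2: Constraint must be active: 1*x = 10
x* = 10/1 = 10.0
lambda = (2*3*10.0 - 6)/1 = 54.0
Step 3: Compute optimal value.
f(x*) = 3*10.0^2 - 6*10.0 = 240.0


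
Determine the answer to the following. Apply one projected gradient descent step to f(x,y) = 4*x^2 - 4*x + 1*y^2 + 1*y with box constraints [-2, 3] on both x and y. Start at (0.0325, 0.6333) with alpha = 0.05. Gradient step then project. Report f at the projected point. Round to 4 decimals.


Step 1: Compute gradient at (0.0325, 0.6333).
grad_x = 2*4*0.0325 - 4 = -3.74
grad_y = 2*1*0.6333 + 1 = 2.2666
Step 2: Gradient step.
x_raw = 0.0325 - 0.05*-3.74 = 0.2195
y_raw = 0.6333 - 0.05*2.2666 = 0.52
Step 3: Project onto [-2, 3].
x_proj = clip(0.2195) = 0.2195
y_proj = clip(0.52) = 0.52
Step 4: Evaluate f.
f(0.2195, 0.52) = 0.1051


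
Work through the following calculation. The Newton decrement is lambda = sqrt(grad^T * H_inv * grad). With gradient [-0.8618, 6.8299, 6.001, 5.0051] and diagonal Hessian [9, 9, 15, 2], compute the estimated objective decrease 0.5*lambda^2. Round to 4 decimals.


Step 1: H is diagonal, so H^(-1) * g = [-0.0958, 0.7589, 0.4001, 2.5026].
Step 2: g^T H^(-1) g = sum_i g_i^2 / H_ii
  = (-0.8618)^2/9 + (6.8299)^2/9 + (6.001)^2/15 + (5.0051)^2/2
  = 0.0825 + 5.1831 + 2.4008 + 12.5255 = 20.1919
Step 3: Objective decrease = 0.5 * g^T H^(-1) g = 10.0959


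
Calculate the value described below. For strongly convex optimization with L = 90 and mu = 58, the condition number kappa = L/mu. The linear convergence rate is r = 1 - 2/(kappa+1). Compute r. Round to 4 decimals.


Step 1: Compute the condition number.
kappa = L/mu = 90/58 = 1.5517
Step 2: Compute the convergence rate.
r = 1 - 2/(kappa + 1) = 1 - 2*mu/(L + mu) = (L - mu)/(L + mu) = 32/148 = 0.2162


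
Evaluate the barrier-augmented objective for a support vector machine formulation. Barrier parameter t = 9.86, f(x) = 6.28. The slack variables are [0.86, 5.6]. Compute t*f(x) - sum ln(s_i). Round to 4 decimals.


Step 1: Compute log-barrier.
ln values: [-0.1508, 1.7228]
phi = -(-0.1508 + 1.7228) = -1.5719
Step 2: Compute augmented objective.
t*f(x) = 9.86*6.28 = 61.9208
Total = 61.9208 - 1.5719 = 60.3489


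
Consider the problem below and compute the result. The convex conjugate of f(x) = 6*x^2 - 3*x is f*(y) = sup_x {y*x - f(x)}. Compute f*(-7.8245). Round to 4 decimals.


f*(y) = sup_x {y*x - a*x^2 - b*x} = sup_x {(y-b)*x - a*x^2}
FOC: (y - b) - 2a*x = 0 => x* = (y - b)/(2a)
x* = (-7.8245 + 3)/(2*6) = -0.402
f*(-7.8245) = (y-b)^2/(4a) = (-7.8245 + 3)^2/(4*6)
= 23.2758/24 = 0.9698


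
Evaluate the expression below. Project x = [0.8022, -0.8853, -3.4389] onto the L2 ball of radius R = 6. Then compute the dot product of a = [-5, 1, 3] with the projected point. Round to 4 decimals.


Step 1: Compute ||x|| (intermediates to 6 decimals).
||x|| = sqrt(0.8022^2 + (-0.8853)^2 + (-3.4389)^2) = 3.64051
Step 2: Project.
Since ||x|| <= R, proj = x (no scaling needed).
proj(x) = [0.8022, -0.8853, -3.4389]
Step 3: Dot product.
a^T * proj(x) = -5*0.8022 + 1*(-0.8853) + 3*(-3.4389) = -15.213


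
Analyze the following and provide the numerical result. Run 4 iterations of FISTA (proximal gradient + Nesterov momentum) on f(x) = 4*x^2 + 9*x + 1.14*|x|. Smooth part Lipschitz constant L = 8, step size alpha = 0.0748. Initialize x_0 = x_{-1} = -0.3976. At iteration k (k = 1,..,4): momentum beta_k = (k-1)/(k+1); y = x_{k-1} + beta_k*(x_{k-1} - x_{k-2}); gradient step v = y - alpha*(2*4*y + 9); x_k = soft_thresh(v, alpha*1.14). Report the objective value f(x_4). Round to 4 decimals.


FISTA on f(x) = 4*x^2 + 9*x + 1.14*|x|
L = 8, alpha = 0.0748
Iteration 1: beta = 0.0, y = -0.3976 + 0.0*(-0.3976 + 0.3976) = -0.3976
  grad(y) = 5.8192, v = y - alpha*grad = -0.8329
  prox(v) = soft_thresh(-0.8329, 0.0853) = -0.7476
Iteration 2: beta = 0.3333, y = -0.7476 + 0.3333*(-0.7476 + 0.3976) = -0.8643
  grad(y) = 2.0858, v = y - alpha*grad = -1.0203
  prox(v) = soft_thresh(-1.0203, 0.0853) = -0.935
Iteration 3: beta = 0.5, y = -0.935 + 0.5*(-0.935 + 0.7476) = -1.0287
  grad(y) = 0.7702, v = y - alpha*grad = -1.0863
  prox(v) = soft_thresh(-1.0863, 0.0853) = -1.0011
Iteration 4: beta = 0.6, y = -1.0011 + 0.6*(-1.0011 + 0.935) = -1.0407
  grad(y) = 0.6745, v = y - alpha*grad = -1.0911
  prox(v) = soft_thresh(-1.0911, 0.0853) = -1.0059
f(x_4) = 4*(-1.0059)^2 + 9*(-1.0059) + 1.14*|-1.0059| = -3.859


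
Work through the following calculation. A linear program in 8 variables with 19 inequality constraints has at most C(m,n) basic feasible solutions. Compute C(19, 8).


Each vertex corresponds to some choice of n active constraints out of m, so the number of vertices is at most C(m, n) = m! / (n!(m-n)!).
m = 19, n = 8
Numerator: 19 * 18 * 17 * 16 * 15 * 14 * 13 * 12
Denominator: 8! = 40320
C(19, 8) = 75582


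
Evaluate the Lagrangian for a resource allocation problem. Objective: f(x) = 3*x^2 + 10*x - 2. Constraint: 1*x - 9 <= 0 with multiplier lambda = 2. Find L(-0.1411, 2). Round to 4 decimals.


Step 1: Evaluate f(x).
f(-0.1411) = 3*(-0.1411)^2 + 10*(-0.1411) - 2 = -3.3513
Step 2: Evaluate g(x).
g(-0.1411) = 1*-0.1411 - 9 = -9.1411
Step 3: Compute Lagrangian.
L = -3.3513 + 2*-9.1411 = -21.6335


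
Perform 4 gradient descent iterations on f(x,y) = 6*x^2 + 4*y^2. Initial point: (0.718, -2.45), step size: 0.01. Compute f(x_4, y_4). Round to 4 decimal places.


Gradient descent on f(x,y) = 6*x^2 + 4*y^2.
Starting point: (0.718, -2.45), alpha = 0.01
Step 1: grad_x = 2*6*0.718 = 8.616, grad_y = 2*4*-2.45 = -19.6
  x_1 = 0.718 - 0.01*8.616 = 0.6318
  y_1 = -2.45 - 0.01*-19.6 = -2.254
Step 2: grad_x = 2*6*0.6318 = 7.5821, grad_y = 2*4*-2.254 = -18.032
  x_2 = 0.6318 - 0.01*7.5821 = 0.556
  y_2 = -2.254 - 0.01*-18.032 = -2.0737
Step 3: grad_x = 2*6*0.556 = 6.6722, grad_y = 2*4*-2.0737 = -16.5894
  x_3 = 0.556 - 0.01*6.6722 = 0.4893
  y_3 = -2.0737 - 0.01*-16.5894 = -1.9078
Step 4: grad_x = 2*6*0.4893 = 5.8716, grad_y = 2*4*-1.9078 = -15.2623
  x_4 = 0.4893 - 0.01*5.8716 = 0.4306
  y_4 = -1.9078 - 0.01*-15.2623 = -1.7552
f(0.4306, -1.7552) = 6*0.4306^2 + 4*(-1.7552)^2 = 13.4348


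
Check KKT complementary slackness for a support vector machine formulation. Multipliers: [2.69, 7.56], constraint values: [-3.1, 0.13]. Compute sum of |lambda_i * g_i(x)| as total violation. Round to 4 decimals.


KKT complementary slackness check:
lambda_1 * g_1 = 2.69 * -3.1 = -8.339
lambda_2 * g_2 = 7.56 * 0.13 = 0.9828
Total violation = 8.339 + 0.9828 = 9.3218


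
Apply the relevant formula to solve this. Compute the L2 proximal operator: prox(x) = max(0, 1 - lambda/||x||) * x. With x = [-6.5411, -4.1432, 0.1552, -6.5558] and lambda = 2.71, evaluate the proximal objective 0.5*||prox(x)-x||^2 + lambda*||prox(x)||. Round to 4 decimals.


Step 1: Compute ||x||.
||x|| = 10.1467
Step 2: Compute scaling factor.
scale = max(0, 1 - 2.71/10.1467) = 0.7329
Step 3: prox(x) = [-4.7941, -3.0366, 0.1137, -4.8049]
||prox(x)|| = 7.4367
Step 4: Proximal objective.
0.5*||prox-x||^2 = 3.6721
lambda*||prox|| = 20.1535
Total = 23.8254


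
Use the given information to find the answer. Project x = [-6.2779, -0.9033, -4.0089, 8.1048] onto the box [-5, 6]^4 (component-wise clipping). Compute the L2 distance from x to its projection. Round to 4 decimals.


Project each component onto [-5, 6].
clip(-6.2779) = -5.0, clip(-0.9033) = -0.9033, clip(-4.0089) = -4.0089, clip(8.1048) = 6.0
Projection = [-5.0, -0.9033, -4.0089, 6.0]
Squared diffs: [1.633, 0.0, 0.0, 4.4302]
Distance = sqrt(6.0632) = 2.4624


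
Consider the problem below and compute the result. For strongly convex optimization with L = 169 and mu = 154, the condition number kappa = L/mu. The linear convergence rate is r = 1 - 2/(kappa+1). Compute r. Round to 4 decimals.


Step 1: Compute the condition number.
kappa = L/mu = 169/154 = 1.0974
Step 2: Compute the convergence rate.
r = 1 - 2/(kappa + 1) = 1 - 2*mu/(L + mu) = (L - mu)/(L + mu) = 15/323 = 0.0464


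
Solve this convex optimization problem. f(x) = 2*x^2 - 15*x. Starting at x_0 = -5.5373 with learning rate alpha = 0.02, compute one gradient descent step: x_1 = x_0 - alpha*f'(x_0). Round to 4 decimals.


We compute the gradient at x_0 and apply the update.
f'(x) = 4*x - 15
f'(-5.5373) = 4*-5.5373 - 15 = -37.1492
x_1 = -5.5373 - 0.02*-37.1492 = -4.7943


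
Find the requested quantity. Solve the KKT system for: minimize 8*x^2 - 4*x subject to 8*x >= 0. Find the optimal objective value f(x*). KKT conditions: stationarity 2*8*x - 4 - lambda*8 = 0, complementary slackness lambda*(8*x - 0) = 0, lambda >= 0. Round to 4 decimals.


Step 1: Try lambda = 0 (constraint inactive).
Stationarity: 2*8*x - 4 = 0
x* = 4/(2*8) = 0.25
Check constraint: 8*0.25 = 2.0 >= 0 -- satisfied.
Step 2: Compute optimal value.
f(x*) = 8*0.25^2 - 4*0.25 = -0.5


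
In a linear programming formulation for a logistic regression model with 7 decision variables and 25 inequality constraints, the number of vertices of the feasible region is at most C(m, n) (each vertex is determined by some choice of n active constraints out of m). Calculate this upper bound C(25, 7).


Each vertex corresponds to some choice of n active constraints out of m, so the number of vertices is at most C(m, n) = m! / (n!(m-n)!).
m = 25, n = 7
Numerator: 25 * 24 * 23 * 22 * 21 * 20 * 19
Denominator: 7! = 5040
C(25, 7) = 480700


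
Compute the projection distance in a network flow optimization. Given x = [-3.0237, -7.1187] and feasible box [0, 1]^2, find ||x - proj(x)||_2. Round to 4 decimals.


Project each component onto [0, 1].
clip(-3.0237) = 0.0, clip(-7.1187) = 0.0
Projection = [0.0, 0.0]
Squared diffs: [9.1428, 50.6759]
Distance = sqrt(59.8187) = 7.7343


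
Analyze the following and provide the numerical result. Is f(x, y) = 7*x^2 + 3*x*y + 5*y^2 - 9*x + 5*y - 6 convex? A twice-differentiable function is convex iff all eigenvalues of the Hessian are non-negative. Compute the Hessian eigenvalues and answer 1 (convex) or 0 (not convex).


The Hessian of f(x,y) = 7*x^2 + 3*x*y + 5*y^2 - 9*x + 5*y - 6 is:
H = [[14, 3], [3, 10]]
Trace = 14 + 10 = 24
Determinant = 14*10 - (3)^2 = 131
Discriminant = (24)^2 - 4*131 = 52.0
Eigenvalues: lambda_1 = 8.3944, lambda_2 = 15.6056
The function is convex.

1


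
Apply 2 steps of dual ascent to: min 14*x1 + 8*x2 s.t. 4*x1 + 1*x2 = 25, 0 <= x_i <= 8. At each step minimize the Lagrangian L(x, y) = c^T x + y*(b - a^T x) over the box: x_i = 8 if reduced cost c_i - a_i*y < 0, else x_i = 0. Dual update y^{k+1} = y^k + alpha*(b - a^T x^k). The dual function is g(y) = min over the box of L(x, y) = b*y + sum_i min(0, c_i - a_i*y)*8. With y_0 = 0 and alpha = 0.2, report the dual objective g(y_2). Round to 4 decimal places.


Dual ascent for LP: min 14*x1 + 8*x2, 4*x1 + 1*x2 = 25, 0 <= x_i <= 8
Step 1: y^k = 0.0, reduced costs: (14.0, 8.0)
  x^k = (0.0, 0.0), subgradient = b - a^T x = 25.0
  y^{k+1} = 0.0 + 0.2*25.0 = 5.0
Step 2: y^k = 5.0, reduced costs: (-6.0, 3.0)
  x^k = (8.0, 0.0), subgradient = b - a^T x = -7.0
  y^{k+1} = 5.0 + 0.2*-7.0 = 3.6
Dual objective at y_2 = 3.6: reduced costs (-0.4, 4.4), box minimizer x = (8.0, 0.0)
g(y_2) = b*y + (c1 - a1*y)*x1 + (c2 - a2*y)*x2 = 25*3.6 + (-0.4)*8.0 + 4.4*0.0 = 90.0 - 3.2 + 0.0 = 86.8


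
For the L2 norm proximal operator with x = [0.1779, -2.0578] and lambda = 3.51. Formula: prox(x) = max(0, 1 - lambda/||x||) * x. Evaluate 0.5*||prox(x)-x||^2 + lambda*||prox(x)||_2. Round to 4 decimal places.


Step 1: Compute ||x||.
||x|| = 2.0655
Step 2: Compute scaling factor.
scale = max(0, 1 - 3.51/2.0655) = 0.0
Step 3: prox(x) = [0.0, -0.0]
||prox(x)|| = 0.0
Step 4: Proximal objective.
0.5*||prox-x||^2 = 2.1331
lambda*||prox|| = 0.0
Total = 2.1331


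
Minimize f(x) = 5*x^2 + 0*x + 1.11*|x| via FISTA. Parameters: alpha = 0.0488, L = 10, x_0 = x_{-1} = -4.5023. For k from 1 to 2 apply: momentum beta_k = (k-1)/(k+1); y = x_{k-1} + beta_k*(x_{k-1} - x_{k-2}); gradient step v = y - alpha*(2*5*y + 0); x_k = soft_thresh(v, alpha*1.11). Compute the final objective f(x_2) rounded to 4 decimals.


FISTA on f(x) = 5*x^2 + 0*x + 1.11*|x|
L = 10, alpha = 0.0488
Iteration 1: beta = 0.0, y = -4.5023 + 0.0*(-4.5023 + 4.5023) = -4.5023
  grad(y) = -45.023, v = y - alpha*grad = -2.3052
  prox(v) = soft_thresh(-2.3052, 0.0542) = -2.251
Iteration 2: beta = 0.3333, y = -2.251 + 0.3333*(-2.251 + 4.5023) = -1.5006
  grad(y) = -15.0058, v = y - alpha*grad = -0.7683
  prox(v) = soft_thresh(-0.7683, 0.0542) = -0.7141
f(x_2) = 5*(-0.7141)^2 + 0*(-0.7141) + 1.11*|-0.7141| = 3.3426


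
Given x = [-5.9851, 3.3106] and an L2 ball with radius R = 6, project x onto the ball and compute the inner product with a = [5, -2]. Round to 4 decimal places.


Step 1: Compute ||x|| (intermediates to 6 decimals).
||x|| = sqrt((-5.9851)^2 + 3.3106^2) = 6.8397
Step 2: Project.
Since ||x|| > R, scale = R/||x|| = 6/6.8397 = 0.877231, proj(x) = scale * x
proj(x) = [-5.250315, 2.904161]
Step 3: Dot product.
a^T * proj(x) = 5*(-5.250315) - 2*2.904161 = -32.0599


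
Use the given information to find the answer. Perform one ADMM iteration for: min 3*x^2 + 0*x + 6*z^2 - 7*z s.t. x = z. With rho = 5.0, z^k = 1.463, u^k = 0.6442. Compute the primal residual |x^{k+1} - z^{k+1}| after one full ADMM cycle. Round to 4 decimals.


ADMM iteration with rho = 5.0, z^k = 1.463, u^k = 0.6442
Step 1: x-update.
Minimize 3*x^2 + 0*x + (5.0/2)*(x - 1.463 + 0.6442)^2
FOC: (2*3 + 5.0)*x = 0 + 5.0*(1.463 - 0.6442)
x^{k+1} = 0.3722
Step 2: z-update.
Minimize 6*z^2 - 7*z + (5.0/2)*(0.3722 - z + 0.6442)^2
FOC: (2*6 + 5.0)*z = 7 + 5.0*(0.3722 + 0.6442)
z^{k+1} = 0.7107
Step 3: u-update.
u^{k+1} = 0.6442 + 0.3722 - 0.7107 = 0.3057
Step 4: Primal residual = |0.3722 - 0.7107| = 0.3385


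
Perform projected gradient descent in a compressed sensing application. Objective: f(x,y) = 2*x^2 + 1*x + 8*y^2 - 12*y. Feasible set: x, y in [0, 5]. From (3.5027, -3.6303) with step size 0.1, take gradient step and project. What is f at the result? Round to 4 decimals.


Step 1: Compute gradient at (3.5027, -3.6303).
grad_x = 2*2*3.5027 + 1 = 15.0108
grad_y = 2*8*-3.6303 - 12 = -70.0848
Step 2: Gradient step.
x_raw = 3.5027 - 0.1*15.0108 = 2.0016
y_raw = -3.6303 - 0.1*-70.0848 = 3.3782
Step 3: Project onto [0, 5].
x_proj = clip(2.0016) = 2.0016
y_proj = clip(3.3782) = 3.3782
Step 4: Evaluate f.
f(2.0016, 3.3782) = 60.7732


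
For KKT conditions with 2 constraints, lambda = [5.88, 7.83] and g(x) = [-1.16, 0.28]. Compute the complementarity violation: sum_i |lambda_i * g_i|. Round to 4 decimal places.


KKT complementary slackness check:
lambda_1 * g_1 = 5.88 * -1.16 = -6.8208
lambda_2 * g_2 = 7.83 * 0.28 = 2.1924
Total violation = 6.8208 + 2.1924 = 9.0132


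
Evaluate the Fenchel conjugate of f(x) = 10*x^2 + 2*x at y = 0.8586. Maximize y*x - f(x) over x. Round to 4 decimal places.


f*(y) = sup_x {y*x - a*x^2 - b*x} = sup_x {(y-b)*x - a*x^2}
FOC: (y - b) - 2a*x = 0 => x* = (y - b)/(2a)
x* = (0.8586 - 2)/(2*10) = -0.0571
f*(0.8586) = (y-b)^2/(4a) = (0.8586 - 2)^2/(4*10)
= 1.3028/40 = 0.0326


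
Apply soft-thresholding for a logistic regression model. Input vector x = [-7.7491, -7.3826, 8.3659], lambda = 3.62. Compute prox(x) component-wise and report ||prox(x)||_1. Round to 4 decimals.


Soft-thresholding with lambda = 3.62:
prox(-7.7491) = sign(-7.7491)*max(|-7.7491| - 3.62, 0) = -4.1291
prox(-7.3826) = sign(-7.3826)*max(|-7.3826| - 3.62, 0) = -3.7626
prox(8.3659) = sign(8.3659)*max(|8.3659| - 3.62, 0) = 4.7459
prox(x) = [-4.1291, -3.7626, 4.7459]
||prox(x)||_1 = 4.1291 + 3.7626 + 4.7459 = 12.6376


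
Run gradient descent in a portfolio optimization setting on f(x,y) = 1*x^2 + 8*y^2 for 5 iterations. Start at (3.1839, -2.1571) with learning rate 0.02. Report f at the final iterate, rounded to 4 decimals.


Gradient descent on f(x,y) = 1*x^2 + 8*y^2.
Starting point: (3.1839, -2.1571), alpha = 0.02
Step 1: grad_x = 2*1*3.1839 = 6.3678, grad_y = 2*8*-2.1571 = -34.5136
  x_1 = 3.1839 - 0.02*6.3678 = 3.0565
  y_1 = -2.1571 - 0.02*-34.5136 = -1.4668
Step 2: grad_x = 2*1*3.0565 = 6.1131, grad_y = 2*8*-1.4668 = -23.4692
  x_2 = 3.0565 - 0.02*6.1131 = 2.9343
  y_2 = -1.4668 - 0.02*-23.4692 = -0.9974
Step 3: grad_x = 2*1*2.9343 = 5.8686, grad_y = 2*8*-0.9974 = -15.9591
  x_3 = 2.9343 - 0.02*5.8686 = 2.8169
  y_3 = -0.9974 - 0.02*-15.9591 = -0.6783
Step 4: grad_x = 2*1*2.8169 = 5.6338, grad_y = 2*8*-0.6783 = -10.8522
  x_4 = 2.8169 - 0.02*5.6338 = 2.7042
  y_4 = -0.6783 - 0.02*-10.8522 = -0.4612
Step 5: grad_x = 2*1*2.7042 = 5.4085, grad_y = 2*8*-0.4612 = -7.3795
  x_5 = 2.7042 - 0.02*5.4085 = 2.5961
  y_5 = -0.4612 - 0.02*-7.3795 = -0.3136
f(2.5961, -0.3136) = 1*2.5961^2 + 8*(-0.3136)^2 = 7.5265


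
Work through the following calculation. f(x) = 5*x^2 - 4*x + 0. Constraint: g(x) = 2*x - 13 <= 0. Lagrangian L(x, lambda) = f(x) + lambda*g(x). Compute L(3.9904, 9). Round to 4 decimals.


Step 1: Evaluate f(x).
f(3.9904) = 5*3.9904^2 - 4*3.9904 + 0 = 63.6549
Step 2: Evaluate g(x).
g(3.9904) = 2*3.9904 - 13 = -5.0192
Step 3: Compute Lagrangian.
L = 63.6549 + 9*-5.0192 = 18.4821


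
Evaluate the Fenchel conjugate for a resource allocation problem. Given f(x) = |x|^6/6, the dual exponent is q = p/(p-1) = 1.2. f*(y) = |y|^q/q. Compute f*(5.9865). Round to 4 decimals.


The conjugate exponent q satisfies 1/p + 1/q = 1.
p = 6, so q = 6/(6 - 1) = 1.2
|y|^q = 5.9865^1.2 = 8.5626
f*(5.9865) = 8.5626 / 1.2 = 7.1355


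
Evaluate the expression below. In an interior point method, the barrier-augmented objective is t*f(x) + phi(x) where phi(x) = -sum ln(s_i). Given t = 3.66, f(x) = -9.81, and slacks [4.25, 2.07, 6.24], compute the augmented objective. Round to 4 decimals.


Step 1: Compute log-barrier.
ln values: [1.4469, 0.7275, 1.831]
phi = -(1.4469 + 0.7275 + 1.831) = -4.0054
Step 2: Compute augmented objective.
t*f(x) = 3.66*-9.81 = -35.9046
Total = -35.9046 - 4.0054 = -39.91


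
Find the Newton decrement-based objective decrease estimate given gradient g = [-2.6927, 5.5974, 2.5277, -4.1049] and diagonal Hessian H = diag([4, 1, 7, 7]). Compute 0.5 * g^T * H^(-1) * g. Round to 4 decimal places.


Step 1: H is diagonal, so H^(-1) * g = [-0.6732, 5.5974, 0.3611, -0.5864].
Step 2: g^T H^(-1) g = sum_i g_i^2 / H_ii
  = (-2.6927)^2/4 + (5.5974)^2/1 + (2.5277)^2/7 + (-4.1049)^2/7
  = 1.8127 + 31.3309 + 0.9128 + 2.4072 = 36.4635
Step 3: Objective decrease = 0.5 * g^T H^(-1) g = 18.2317


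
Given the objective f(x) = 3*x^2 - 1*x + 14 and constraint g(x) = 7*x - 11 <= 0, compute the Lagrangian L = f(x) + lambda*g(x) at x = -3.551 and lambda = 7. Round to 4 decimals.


Step 1: Evaluate f(x).
f(-3.551) = 3*(-3.551)^2 - 1*(-3.551) + 14 = 55.3798
Step 2: Evaluate g(x).
g(-3.551) = 7*-3.551 - 11 = -35.857
Step 3: Compute Lagrangian.
L = 55.3798 + 7*-35.857 = -195.6192


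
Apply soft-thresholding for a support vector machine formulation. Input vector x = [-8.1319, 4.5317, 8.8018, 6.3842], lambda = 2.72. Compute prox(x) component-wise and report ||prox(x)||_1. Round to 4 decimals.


Soft-thresholding with lambda = 2.72:
prox(-8.1319) = sign(-8.1319)*max(|-8.1319| - 2.72, 0) = -5.4119
prox(4.5317) = sign(4.5317)*max(|4.5317| - 2.72, 0) = 1.8117
prox(8.8018) = sign(8.8018)*max(|8.8018| - 2.72, 0) = 6.0818
prox(6.3842) = sign(6.3842)*max(|6.3842| - 2.72, 0) = 3.6642
prox(x) = [-5.4119, 1.8117, 6.0818, 3.6642]
||prox(x)||_1 = 5.4119 + 1.8117 + 6.0818 + 3.6642 = 16.9696


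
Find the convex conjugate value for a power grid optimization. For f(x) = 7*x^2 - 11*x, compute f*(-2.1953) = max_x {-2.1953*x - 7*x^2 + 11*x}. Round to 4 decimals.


f*(y) = sup_x {y*x - a*x^2 - b*x} = sup_x {(y-b)*x - a*x^2}
FOC: (y - b) - 2a*x = 0 => x* = (y - b)/(2a)
x* = (-2.1953 + 11)/(2*7) = 0.6289
f*(-2.1953) = (y-b)^2/(4a) = (-2.1953 + 11)^2/(4*7)
= 77.5227/28 = 2.7687


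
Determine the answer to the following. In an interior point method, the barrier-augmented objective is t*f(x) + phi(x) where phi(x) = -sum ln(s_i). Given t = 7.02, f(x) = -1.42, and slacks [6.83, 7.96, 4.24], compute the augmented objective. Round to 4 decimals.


Step 1: Compute log-barrier.
ln values: [1.9213, 2.0744, 1.4446]
phi = -(1.9213 + 2.0744 + 1.4446) = -5.4403
Step 2: Compute augmented objective.
t*f(x) = 7.02*-1.42 = -9.9684
Total = -9.9684 - 5.4403 = -15.4087


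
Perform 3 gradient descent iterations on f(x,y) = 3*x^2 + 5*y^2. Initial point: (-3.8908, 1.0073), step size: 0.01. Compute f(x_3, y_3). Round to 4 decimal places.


Gradient descent on f(x,y) = 3*x^2 + 5*y^2.
Starting point: (-3.8908, 1.0073), alpha = 0.01
Step 1: grad_x = 2*3*-3.8908 = -23.3448, grad_y = 2*5*1.0073 = 10.073
  x_1 = -3.8908 - 0.01*-23.3448 = -3.6574
  y_1 = 1.0073 - 0.01*10.073 = 0.9066
Step 2: grad_x = 2*3*-3.6574 = -21.9441, grad_y = 2*5*0.9066 = 9.0657
  x_2 = -3.6574 - 0.01*-21.9441 = -3.4379
  y_2 = 0.9066 - 0.01*9.0657 = 0.8159
Step 3: grad_x = 2*3*-3.4379 = -20.6275, grad_y = 2*5*0.8159 = 8.1591
  x_3 = -3.4379 - 0.01*-20.6275 = -3.2316
  y_3 = 0.8159 - 0.01*8.1591 = 0.7343
f(-3.2316, 0.7343) = 3*(-3.2316)^2 + 5*0.7343^2 = 34.0266


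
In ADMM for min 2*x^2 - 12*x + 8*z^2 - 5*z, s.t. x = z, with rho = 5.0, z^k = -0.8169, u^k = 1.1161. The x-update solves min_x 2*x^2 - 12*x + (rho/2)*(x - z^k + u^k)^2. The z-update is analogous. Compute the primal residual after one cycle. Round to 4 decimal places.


ADMM iteration with rho = 5.0, z^k = -0.8169, u^k = 1.1161
Step 1: x-update.
Minimize 2*x^2 - 12*x + (5.0/2)*(x + 0.8169 + 1.1161)^2
FOC: (2*2 + 5.0)*x = 12 + 5.0*(-0.8169 - 1.1161)
x^{k+1} = 0.2594
Step 2: z-update.
Minimize 8*z^2 - 5*z + (5.0/2)*(0.2594 - z + 1.1161)^2
FOC: (2*8 + 5.0)*z = 5 + 5.0*(0.2594 + 1.1161)
z^{k+1} = 0.5656
Step 3: u-update.
u^{k+1} = 1.1161 + 0.2594 - 0.5656 = 0.8099
Step 4: Primal residual = |0.2594 - 0.5656| = 0.3062


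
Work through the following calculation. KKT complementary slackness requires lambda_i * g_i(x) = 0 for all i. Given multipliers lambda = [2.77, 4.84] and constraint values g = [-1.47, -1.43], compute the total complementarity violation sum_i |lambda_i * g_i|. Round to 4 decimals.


KKT complementary slackness check:
lambda_1 * g_1 = 2.77 * -1.47 = -4.0719
lambda_2 * g_2 = 4.84 * -1.43 = -6.9212
Total violation = 4.0719 + 6.9212 = 10.9931


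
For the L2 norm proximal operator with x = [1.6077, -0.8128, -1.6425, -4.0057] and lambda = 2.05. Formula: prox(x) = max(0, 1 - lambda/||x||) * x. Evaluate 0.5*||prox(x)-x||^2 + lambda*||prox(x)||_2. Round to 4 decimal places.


Step 1: Compute ||x||.
||x|| = 4.6892
Step 2: Compute scaling factor.
scale = max(0, 1 - 2.05/4.6892) = 0.5628
Step 3: prox(x) = [0.9049, -0.4575, -0.9244, -2.2545]
||prox(x)|| = 2.6392
Step 4: Proximal objective.
0.5*||prox-x||^2 = 2.1013
lambda*||prox|| = 5.4104
Total = 7.5117


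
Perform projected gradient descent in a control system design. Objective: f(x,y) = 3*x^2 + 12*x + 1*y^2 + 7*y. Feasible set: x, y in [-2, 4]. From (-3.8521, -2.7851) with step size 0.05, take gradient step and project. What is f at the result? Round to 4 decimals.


Step 1: Compute gradient at (-3.8521, -2.7851).
grad_x = 2*3*-3.8521 + 12 = -11.1126
grad_y = 2*1*-2.7851 + 7 = 1.4298
Step 2: Gradient step.
x_raw = -3.8521 - 0.05*-11.1126 = -3.2965
y_raw = -2.7851 - 0.05*1.4298 = -2.8566
Step 3: Project onto [-2, 4].
x_proj = clip(-3.2965) = -2.0
y_proj = clip(-2.8566) = -2.0
Step 4: Evaluate f.
f(-2.0, -2.0) = -22.0


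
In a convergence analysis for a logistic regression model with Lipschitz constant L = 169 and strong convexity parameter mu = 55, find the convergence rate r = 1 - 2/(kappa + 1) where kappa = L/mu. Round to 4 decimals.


Step 1: Compute the condition number.
kappa = L/mu = 169/55 = 3.0727
Step 2: Compute the convergence rate.
r = 1 - 2/(kappa + 1) = 1 - 2*mu/(L + mu) = (L - mu)/(L + mu) = 114/224 = 0.5089


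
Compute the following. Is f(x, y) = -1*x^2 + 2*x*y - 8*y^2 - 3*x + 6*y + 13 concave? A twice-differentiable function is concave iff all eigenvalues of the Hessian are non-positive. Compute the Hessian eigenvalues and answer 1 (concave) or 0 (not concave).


The Hessian of f(x,y) = -1*x^2 + 2*x*y - 8*y^2 - 3*x + 6*y + 13 is:
H = [[-2, 2], [2, -16]]
Trace = -2 - 16 = -18
Determinant = -2*-16 - (2)^2 = 28
Discriminant = (-18)^2 - 4*28 = 212.0
Eigenvalues: lambda_1 = -16.2801, lambda_2 = -1.7199
The function is concave.

1


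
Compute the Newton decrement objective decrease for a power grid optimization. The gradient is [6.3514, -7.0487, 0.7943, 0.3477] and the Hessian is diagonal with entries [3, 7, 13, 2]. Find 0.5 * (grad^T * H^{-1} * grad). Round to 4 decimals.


Step 1: H is diagonal, so H^(-1) * g = [2.1171, -1.007, 0.0611, 0.1739].
Step 2: g^T H^(-1) g = sum_i g_i^2 / H_ii
  = (6.3514)^2/3 + (-7.0487)^2/7 + (0.7943)^2/13 + (0.3477)^2/2
  = 13.4468 + 7.0977 + 0.0485 + 0.0604 = 20.6535
Step 3: Objective decrease = 0.5 * g^T H^(-1) g = 10.3267


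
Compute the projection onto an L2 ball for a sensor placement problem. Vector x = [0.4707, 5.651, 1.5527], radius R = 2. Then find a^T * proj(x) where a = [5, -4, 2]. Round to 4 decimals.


Step 1: Compute ||x|| (intermediates to 6 decimals).
||x|| = sqrt(0.4707^2 + 5.651^2 + 1.5527^2) = 5.879306
Step 2: Project.
Since ||x|| > R, scale = R/||x|| = 2/5.879306 = 0.340176, proj(x) = scale * x
proj(x) = [0.160121, 1.922335, 0.528191]
Step 3: Dot product.
a^T * proj(x) = 5*0.160121 - 4*1.922335 + 2*0.528191 = -5.8324


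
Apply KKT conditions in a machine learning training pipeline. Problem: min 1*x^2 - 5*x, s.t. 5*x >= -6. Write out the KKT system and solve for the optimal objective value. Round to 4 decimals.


Step 1: Try lambda = 0 (constraint inactive).
Stationarity: 2*1*x - 5 = 0
x* = 5/(2*1) = 2.5
Check constraint: 5*2.5 = 12.5 >= -6 -- satisfied.
Step 2: Compute optimal value.
f(x*) = 1*2.5^2 - 5*2.5 = -6.25


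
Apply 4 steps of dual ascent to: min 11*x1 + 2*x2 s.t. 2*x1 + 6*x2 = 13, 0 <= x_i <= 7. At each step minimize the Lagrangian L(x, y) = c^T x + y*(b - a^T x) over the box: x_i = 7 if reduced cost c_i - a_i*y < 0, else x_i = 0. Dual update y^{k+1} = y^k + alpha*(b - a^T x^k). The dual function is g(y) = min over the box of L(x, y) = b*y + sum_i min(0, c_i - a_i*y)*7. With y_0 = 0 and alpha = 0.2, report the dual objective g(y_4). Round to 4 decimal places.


Dual ascent for LP: min 11*x1 + 2*x2, 2*x1 + 6*x2 = 13, 0 <= x_i <= 7
Step 1: y^k = 0.0, reduced costs: (11.0, 2.0)
  x^k = (0.0, 0.0), subgradient = b - a^T x = 13.0
  y^{k+1} = 0.0 + 0.2*13.0 = 2.6
Step 2: y^k = 2.6, reduced costs: (5.8, -13.6)
  x^k = (0.0, 7.0), subgradient = b - a^T x = -29.0
  y^{k+1} = 2.6 + 0.2*-29.0 = -3.2
Step 3: y^k = -3.2, reduced costs: (17.4, 21.2)
  x^k = (0.0, 0.0), subgradient = b - a^T x = 13.0
  y^{k+1} = -3.2 + 0.2*13.0 = -0.6
Step 4: y^k = -0.6, reduced costs: (12.2, 5.6)
  x^k = (0.0, 0.0), subgradient = b - a^T x = 13.0
  y^{k+1} = -0.6 + 0.2*13.0 = 2.0
Dual objective at y_4 = 2.0: reduced costs (7.0, -10.0), box minimizer x = (0.0, 7.0)
g(y_4) = b*y + (c1 - a1*y)*x1 + (c2 - a2*y)*x2 = 13*2.0 + 7.0*0.0 + (-10.0)*7.0 = 26.0 + 0.0 - 70.0 = -44.0


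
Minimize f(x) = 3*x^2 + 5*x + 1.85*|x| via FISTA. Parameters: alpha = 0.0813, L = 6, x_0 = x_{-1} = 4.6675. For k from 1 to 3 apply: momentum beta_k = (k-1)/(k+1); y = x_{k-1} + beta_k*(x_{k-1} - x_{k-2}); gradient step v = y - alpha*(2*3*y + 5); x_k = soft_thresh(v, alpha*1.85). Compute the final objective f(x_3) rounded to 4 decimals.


FISTA on f(x) = 3*x^2 + 5*x + 1.85*|x|
L = 6, alpha = 0.0813
Iteration 1: beta = 0.0, y = 4.6675 + 0.0*(4.6675 - 4.6675) = 4.6675
  grad(y) = 33.005, v = y - alpha*grad = 1.9842
  prox(v) = soft_thresh(1.9842, 0.1504) = 1.8338
Iteration 2: beta = 0.3333, y = 1.8338 + 0.3333*(1.8338 - 4.6675) = 0.8892
  grad(y) = 10.3353, v = y - alpha*grad = 0.049
  prox(v) = soft_thresh(0.049, 0.1504) = 0.0
Iteration 3: beta = 0.5, y = 0.0 + 0.5*(0.0 - 1.8338) = -0.9169
  grad(y) = -0.5014, v = y - alpha*grad = -0.8761
  prox(v) = soft_thresh(-0.8761, 0.1504) = -0.7257
f(x_3) = 3*(-0.7257)^2 + 5*(-0.7257) + 1.85*|-0.7257| = -0.706


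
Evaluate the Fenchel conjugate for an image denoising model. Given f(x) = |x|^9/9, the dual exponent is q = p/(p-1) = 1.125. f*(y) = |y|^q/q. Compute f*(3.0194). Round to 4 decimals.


The conjugate exponent q satisfies 1/p + 1/q = 1.
p = 9, so q = 9/(9 - 1) = 1.125
|y|^q = 3.0194^1.125 = 3.4667
f*(3.0194) = 3.4667 / 1.125 = 3.0815


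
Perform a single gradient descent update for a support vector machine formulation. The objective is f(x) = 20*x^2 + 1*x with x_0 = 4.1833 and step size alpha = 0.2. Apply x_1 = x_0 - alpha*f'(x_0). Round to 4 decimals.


We compute the gradient at x_0 and apply the update.
f'(x) = 40*x + 1
f'(4.1833) = 40*4.1833 + 1 = 168.332
x_1 = 4.1833 - 0.2*168.332 = -29.4831


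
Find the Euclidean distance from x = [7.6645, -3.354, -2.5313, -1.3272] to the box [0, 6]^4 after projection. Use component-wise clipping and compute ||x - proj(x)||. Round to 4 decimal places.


Project each component onto [0, 6].
clip(7.6645) = 6.0, clip(-3.354) = 0.0, clip(-2.5313) = 0.0, clip(-1.3272) = 0.0
Projection = [6.0, 0.0, 0.0, 0.0]
Squared diffs: [2.7706, 11.2493, 6.4075, 1.7615]
Distance = sqrt(22.1889) = 4.7105


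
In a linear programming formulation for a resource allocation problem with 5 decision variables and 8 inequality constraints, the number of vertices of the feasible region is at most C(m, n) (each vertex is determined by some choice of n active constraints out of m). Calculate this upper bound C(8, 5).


Each vertex corresponds to some choice of n active constraints out of m, so the number of vertices is at most C(m, n) = m! / (n!(m-n)!).
m = 8, n = 5
Numerator: 8 * 7 * 6 * 5 * 4
Denominator: 5! = 120
C(8, 5) = 56


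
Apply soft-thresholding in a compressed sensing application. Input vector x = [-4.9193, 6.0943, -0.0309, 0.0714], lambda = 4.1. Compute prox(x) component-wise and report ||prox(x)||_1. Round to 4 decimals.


Soft-thresholding with lambda = 4.1:
prox(-4.9193) = sign(-4.9193)*max(|-4.9193| - 4.1, 0) = -0.8193
prox(6.0943) = sign(6.0943)*max(|6.0943| - 4.1, 0) = 1.9943
prox(-0.0309) = sign(-0.0309)*max(|-0.0309| - 4.1, 0) = 0.0
prox(0.0714) = sign(0.0714)*max(|0.0714| - 4.1, 0) = 0.0
prox(x) = [-0.8193, 1.9943, 0.0, 0.0]
||prox(x)||_1 = 0.8193 + 1.9943 + 0.0 + 0.0 = 2.8136
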